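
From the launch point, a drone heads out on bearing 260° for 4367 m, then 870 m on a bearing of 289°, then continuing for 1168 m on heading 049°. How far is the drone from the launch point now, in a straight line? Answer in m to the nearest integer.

Leg 1 (260°, 4367 m): east 4367 sin 260° = -4300.66, north 4367 cos 260° = -758.32
Leg 2 (289°, 870 m): east 870 sin 289° = -822.60, north 870 cos 289° = 283.24
Leg 3 (049°, 1168 m): east 1168 sin 49° = 881.50, north 1168 cos 49° = 766.28
Net: -4241.76 east, 291.20 north. Distance = √((-4241.76)² + (291.20)²) = 4251.740 m.

4252 m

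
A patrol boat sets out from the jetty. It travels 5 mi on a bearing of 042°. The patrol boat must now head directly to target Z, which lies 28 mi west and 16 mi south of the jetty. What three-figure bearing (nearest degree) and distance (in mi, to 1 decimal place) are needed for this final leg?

238°, 37.0 mi

Leg 1 (042°, 5 mi): east 5 sin 42° = 3.35, north 5 cos 42° = 3.72
Current position: (3.35, 3.72). Target: (-28, -16). Remaining: Δeast = -31.35, Δnorth = -19.72.
Bearing = atan2(-31.35, -19.72) mod 360° = 237.83°; distance = √((-31.35)² + (-19.72)²) = 37.031 mi.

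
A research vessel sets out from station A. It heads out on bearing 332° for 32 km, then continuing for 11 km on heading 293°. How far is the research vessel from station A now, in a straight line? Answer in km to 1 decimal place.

Leg 1 (332°, 32 km): east 32 sin 332° = -15.02, north 32 cos 332° = 28.25
Leg 2 (293°, 11 km): east 11 sin 293° = -10.13, north 11 cos 293° = 4.30
Net: -25.15 east, 32.55 north. Distance = √((-25.15)² + (32.55)²) = 41.135 km.

41.1 km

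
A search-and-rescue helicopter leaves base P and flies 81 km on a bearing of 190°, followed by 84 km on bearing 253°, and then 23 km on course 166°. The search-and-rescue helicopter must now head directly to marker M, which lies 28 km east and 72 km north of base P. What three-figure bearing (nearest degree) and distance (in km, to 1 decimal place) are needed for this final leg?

030°, 230.5 km

Leg 1 (190°, 81 km): east 81 sin 190° = -14.07, north 81 cos 190° = -79.77
Leg 2 (253°, 84 km): east 84 sin 253° = -80.33, north 84 cos 253° = -24.56
Leg 3 (166°, 23 km): east 23 sin 166° = 5.56, north 23 cos 166° = -22.32
Current position: (-88.83, -126.65). Target: (28, 72). Remaining: Δeast = 116.83, Δnorth = 198.65.
Bearing = atan2(116.83, 198.65) mod 360° = 30.46°; distance = √((116.83)² + (198.65)²) = 230.455 km.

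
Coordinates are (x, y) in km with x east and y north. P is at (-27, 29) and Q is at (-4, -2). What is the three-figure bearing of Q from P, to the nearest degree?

143°

Δeast = -4 − -27 = 23.00; Δnorth = -2 − 29 = -31.00.
Bearing = atan2(Δeast, Δnorth) mod 360° = 143.43° ≈ 143°.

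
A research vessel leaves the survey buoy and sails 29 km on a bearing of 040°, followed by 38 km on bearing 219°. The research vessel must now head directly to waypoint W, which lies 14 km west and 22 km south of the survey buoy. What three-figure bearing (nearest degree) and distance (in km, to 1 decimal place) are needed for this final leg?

Leg 1 (040°, 29 km): east 29 sin 40° = 18.64, north 29 cos 40° = 22.22
Leg 2 (219°, 38 km): east 38 sin 219° = -23.91, north 38 cos 219° = -29.53
Current position: (-5.27, -7.32). Target: (-14, -22). Remaining: Δeast = -8.73, Δnorth = -14.68.
Bearing = atan2(-8.73, -14.68) mod 360° = 210.72°; distance = √((-8.73)² + (-14.68)²) = 17.081 km.

211°, 17.1 km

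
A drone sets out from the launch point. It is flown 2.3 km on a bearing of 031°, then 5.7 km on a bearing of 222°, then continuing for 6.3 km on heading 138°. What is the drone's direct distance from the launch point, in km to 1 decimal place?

7.1 km

Leg 1 (031°, 2.3 km): east 2.3 sin 31° = 1.18, north 2.3 cos 31° = 1.97
Leg 2 (222°, 5.7 km): east 5.7 sin 222° = -3.81, north 5.7 cos 222° = -4.24
Leg 3 (138°, 6.3 km): east 6.3 sin 138° = 4.22, north 6.3 cos 138° = -4.68
Net: 1.59 east, -6.95 north. Distance = √((1.59)² + (-6.95)²) = 7.125 km.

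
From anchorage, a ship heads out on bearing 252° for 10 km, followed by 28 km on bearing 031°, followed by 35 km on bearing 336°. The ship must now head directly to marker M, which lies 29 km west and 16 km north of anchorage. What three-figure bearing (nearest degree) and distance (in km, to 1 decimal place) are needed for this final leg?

208°, 41.8 km

Leg 1 (252°, 10 km): east 10 sin 252° = -9.51, north 10 cos 252° = -3.09
Leg 2 (031°, 28 km): east 28 sin 31° = 14.42, north 28 cos 31° = 24.00
Leg 3 (336°, 35 km): east 35 sin 336° = -14.24, north 35 cos 336° = 31.97
Current position: (-9.33, 52.88). Target: (-29, 16). Remaining: Δeast = -19.67, Δnorth = -36.88.
Bearing = atan2(-19.67, -36.88) mod 360° = 208.08°; distance = √((-19.67)² + (-36.88)²) = 41.804 km.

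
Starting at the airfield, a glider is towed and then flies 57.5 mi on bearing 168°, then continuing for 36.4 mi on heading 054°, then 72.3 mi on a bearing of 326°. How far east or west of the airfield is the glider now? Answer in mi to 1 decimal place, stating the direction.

1.0 mi east

Leg 1 (168°, 57.5 mi): east 57.5 sin 168° = 11.95, north 57.5 cos 168° = -56.24
Leg 2 (054°, 36.4 mi): east 36.4 sin 54° = 29.45, north 36.4 cos 54° = 21.40
Leg 3 (326°, 72.3 mi): east 72.3 sin 326° = -40.43, north 72.3 cos 326° = 59.94
Net east component: 0.97 mi.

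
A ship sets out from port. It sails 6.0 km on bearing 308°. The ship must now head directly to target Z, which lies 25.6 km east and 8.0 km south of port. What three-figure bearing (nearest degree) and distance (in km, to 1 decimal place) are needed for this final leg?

111°, 32.5 km

Leg 1 (308°, 6.0 km): east 6.0 sin 308° = -4.73, north 6.0 cos 308° = 3.69
Current position: (-4.73, 3.69). Target: (25.6, -8.0). Remaining: Δeast = 30.33, Δnorth = -11.69.
Bearing = atan2(30.33, -11.69) mod 360° = 111.09°; distance = √((30.33)² + (-11.69)²) = 32.504 km.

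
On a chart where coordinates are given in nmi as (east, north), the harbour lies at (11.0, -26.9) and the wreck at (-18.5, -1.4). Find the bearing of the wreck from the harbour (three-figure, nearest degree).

311°

Δeast = -18.5 − 11.0 = -29.50; Δnorth = -1.4 − -26.9 = 25.50.
Bearing = atan2(Δeast, Δnorth) mod 360° = 310.84° ≈ 311°.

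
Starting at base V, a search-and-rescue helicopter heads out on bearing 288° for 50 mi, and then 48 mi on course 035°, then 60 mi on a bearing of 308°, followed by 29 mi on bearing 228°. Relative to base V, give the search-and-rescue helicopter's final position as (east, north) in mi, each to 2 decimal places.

(-88.85, 72.31)

Leg 1 (288°, 50 mi): east 50 sin 288° = -47.55, north 50 cos 288° = 15.45
Leg 2 (035°, 48 mi): east 48 sin 35° = 27.53, north 48 cos 35° = 39.32
Leg 3 (308°, 60 mi): east 60 sin 308° = -47.28, north 60 cos 308° = 36.94
Leg 4 (228°, 29 mi): east 29 sin 228° = -21.55, north 29 cos 228° = -19.40
Summing: -88.85 mi east, 72.31 mi north → (-88.85, 72.31).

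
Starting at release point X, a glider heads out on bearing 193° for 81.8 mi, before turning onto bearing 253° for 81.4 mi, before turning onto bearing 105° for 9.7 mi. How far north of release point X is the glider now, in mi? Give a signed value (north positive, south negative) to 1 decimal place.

-106.0 mi

Leg 1 (193°, 81.8 mi): east 81.8 sin 193° = -18.40, north 81.8 cos 193° = -79.70
Leg 2 (253°, 81.4 mi): east 81.4 sin 253° = -77.84, north 81.4 cos 253° = -23.80
Leg 3 (105°, 9.7 mi): east 9.7 sin 105° = 9.37, north 9.7 cos 105° = -2.51
Net north component: -106.01 mi.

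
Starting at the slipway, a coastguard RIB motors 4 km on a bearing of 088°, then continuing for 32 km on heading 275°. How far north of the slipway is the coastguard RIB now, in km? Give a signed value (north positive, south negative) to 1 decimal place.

2.9 km

Leg 1 (088°, 4 km): east 4 sin 88° = 4.00, north 4 cos 88° = 0.14
Leg 2 (275°, 32 km): east 32 sin 275° = -31.88, north 32 cos 275° = 2.79
Net north component: 2.93 km.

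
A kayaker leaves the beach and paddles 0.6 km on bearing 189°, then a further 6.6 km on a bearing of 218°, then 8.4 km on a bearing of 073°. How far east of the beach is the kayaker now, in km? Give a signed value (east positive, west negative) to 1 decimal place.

Leg 1 (189°, 0.6 km): east 0.6 sin 189° = -0.09, north 0.6 cos 189° = -0.59
Leg 2 (218°, 6.6 km): east 6.6 sin 218° = -4.06, north 6.6 cos 218° = -5.20
Leg 3 (073°, 8.4 km): east 8.4 sin 73° = 8.03, north 8.4 cos 73° = 2.46
Net east component: 3.88 km.

3.9 km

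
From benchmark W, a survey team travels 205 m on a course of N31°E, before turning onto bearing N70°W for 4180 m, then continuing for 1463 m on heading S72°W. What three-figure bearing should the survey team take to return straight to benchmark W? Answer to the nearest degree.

Leg 1 (N31°E, 205 m): east 205 sin 31° = 105.58, north 205 cos 31° = 175.72
Leg 2 (N70°W, 4180 m): east 4180 sin 290° = -3927.92, north 4180 cos 290° = 1429.64
Leg 3 (S72°W, 1463 m): east 1463 sin 252° = -1391.40, north 1463 cos 252° = -452.09
Net displacement: -5213.73 east, 1153.27 north. Direction back to start is (5213.73, -1153.27): bearing = atan2(5213.73, -1153.27) mod 360° = 102.47° ≈ 102°.

102°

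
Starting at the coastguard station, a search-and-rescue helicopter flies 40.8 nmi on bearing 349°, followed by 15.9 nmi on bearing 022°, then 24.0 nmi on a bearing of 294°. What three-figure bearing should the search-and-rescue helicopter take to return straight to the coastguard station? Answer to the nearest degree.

Leg 1 (349°, 40.8 nmi): east 40.8 sin 349° = -7.79, north 40.8 cos 349° = 40.05
Leg 2 (022°, 15.9 nmi): east 15.9 sin 22° = 5.96, north 15.9 cos 22° = 14.74
Leg 3 (294°, 24.0 nmi): east 24.0 sin 294° = -21.93, north 24.0 cos 294° = 9.76
Net displacement: -23.75 east, 64.55 north. Direction back to start is (23.75, -64.55): bearing = atan2(23.75, -64.55) mod 360° = 159.80° ≈ 160°.

160°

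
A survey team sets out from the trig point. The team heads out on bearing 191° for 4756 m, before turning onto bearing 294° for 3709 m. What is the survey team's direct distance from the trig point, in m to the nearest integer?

5333 m

Leg 1 (191°, 4756 m): east 4756 sin 191° = -907.49, north 4756 cos 191° = -4668.62
Leg 2 (294°, 3709 m): east 3709 sin 294° = -3388.34, north 3709 cos 294° = 1508.59
Net: -4295.83 east, -3160.03 north. Distance = √((-4295.83)² + (-3160.03)²) = 5332.911 m.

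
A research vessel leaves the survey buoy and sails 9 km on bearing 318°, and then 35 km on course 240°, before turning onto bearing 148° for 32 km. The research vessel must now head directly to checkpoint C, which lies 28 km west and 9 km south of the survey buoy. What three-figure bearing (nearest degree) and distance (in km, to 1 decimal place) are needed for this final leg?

343°, 30.2 km

Leg 1 (318°, 9 km): east 9 sin 318° = -6.02, north 9 cos 318° = 6.69
Leg 2 (240°, 35 km): east 35 sin 240° = -30.31, north 35 cos 240° = -17.50
Leg 3 (148°, 32 km): east 32 sin 148° = 16.96, north 32 cos 148° = -27.14
Current position: (-19.38, -37.95). Target: (-28, -9). Remaining: Δeast = -8.62, Δnorth = 28.95.
Bearing = atan2(-8.62, 28.95) mod 360° = 343.41°; distance = √((-8.62)² + (28.95)²) = 30.207 km.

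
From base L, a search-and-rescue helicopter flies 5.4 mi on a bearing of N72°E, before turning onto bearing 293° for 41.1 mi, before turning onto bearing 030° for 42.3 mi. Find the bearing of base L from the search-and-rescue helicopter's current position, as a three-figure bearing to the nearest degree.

Leg 1 (N72°E, 5.4 mi): east 5.4 sin 72° = 5.14, north 5.4 cos 72° = 1.67
Leg 2 (293°, 41.1 mi): east 41.1 sin 293° = -37.83, north 41.1 cos 293° = 16.06
Leg 3 (030°, 42.3 mi): east 42.3 sin 30° = 21.15, north 42.3 cos 30° = 36.63
Net displacement: -11.55 east, 54.36 north. Direction back to start is (11.55, -54.36): bearing = atan2(11.55, -54.36) mod 360° = 168.01° ≈ 168°.

168°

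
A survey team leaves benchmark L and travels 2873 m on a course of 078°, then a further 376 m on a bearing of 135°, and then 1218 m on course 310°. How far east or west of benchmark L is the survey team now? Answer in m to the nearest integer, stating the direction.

2143 m east

Leg 1 (078°, 2873 m): east 2873 sin 78° = 2810.22, north 2873 cos 78° = 597.33
Leg 2 (135°, 376 m): east 376 sin 135° = 265.87, north 376 cos 135° = -265.87
Leg 3 (310°, 1218 m): east 1218 sin 310° = -933.04, north 1218 cos 310° = 782.92
Net east component: 2143.05 m.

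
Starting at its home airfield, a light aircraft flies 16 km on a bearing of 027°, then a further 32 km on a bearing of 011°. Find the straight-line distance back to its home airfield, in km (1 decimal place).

47.6 km

Leg 1 (027°, 16 km): east 16 sin 27° = 7.26, north 16 cos 27° = 14.26
Leg 2 (011°, 32 km): east 32 sin 11° = 6.11, north 32 cos 11° = 31.41
Net: 13.37 east, 45.67 north. Distance = √((13.37)² + (45.67)²) = 47.585 km.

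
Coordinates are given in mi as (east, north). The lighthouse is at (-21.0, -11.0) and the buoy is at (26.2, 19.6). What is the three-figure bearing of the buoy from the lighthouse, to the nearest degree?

057°

Δeast = 26.2 − -21.0 = 47.20; Δnorth = 19.6 − -11.0 = 30.60.
Bearing = atan2(Δeast, Δnorth) mod 360° = 57.04° ≈ 057°.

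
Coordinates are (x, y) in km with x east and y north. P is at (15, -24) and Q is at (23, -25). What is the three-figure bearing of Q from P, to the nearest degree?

Δeast = 23 − 15 = 8.00; Δnorth = -25 − -24 = -1.00.
Bearing = atan2(Δeast, Δnorth) mod 360° = 97.13° ≈ 097°.

097°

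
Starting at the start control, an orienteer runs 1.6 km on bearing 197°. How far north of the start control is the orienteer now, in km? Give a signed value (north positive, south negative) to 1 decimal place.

Leg 1 (197°, 1.6 km): east 1.6 sin 197° = -0.47, north 1.6 cos 197° = -1.53
Net north component: -1.53 km.

-1.5 km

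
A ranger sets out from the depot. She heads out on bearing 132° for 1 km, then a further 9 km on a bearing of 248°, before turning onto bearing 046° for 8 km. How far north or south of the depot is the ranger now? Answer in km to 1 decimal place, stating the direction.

1.5 km north

Leg 1 (132°, 1 km): east 1 sin 132° = 0.74, north 1 cos 132° = -0.67
Leg 2 (248°, 9 km): east 9 sin 248° = -8.34, north 9 cos 248° = -3.37
Leg 3 (046°, 8 km): east 8 sin 46° = 5.75, north 8 cos 46° = 5.56
Net north component: 1.52 km.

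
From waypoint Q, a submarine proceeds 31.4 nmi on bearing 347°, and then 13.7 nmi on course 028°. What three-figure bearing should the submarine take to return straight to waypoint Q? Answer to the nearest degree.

Leg 1 (347°, 31.4 nmi): east 31.4 sin 347° = -7.06, north 31.4 cos 347° = 30.60
Leg 2 (028°, 13.7 nmi): east 13.7 sin 28° = 6.43, north 13.7 cos 28° = 12.10
Net displacement: -0.63 east, 42.69 north. Direction back to start is (0.63, -42.69): bearing = atan2(0.63, -42.69) mod 360° = 179.15° ≈ 179°.

179°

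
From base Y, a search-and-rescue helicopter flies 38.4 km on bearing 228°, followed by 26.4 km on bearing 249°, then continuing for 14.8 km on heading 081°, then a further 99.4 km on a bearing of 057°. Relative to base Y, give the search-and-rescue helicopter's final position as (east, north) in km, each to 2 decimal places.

Leg 1 (228°, 38.4 km): east 38.4 sin 228° = -28.54, north 38.4 cos 228° = -25.69
Leg 2 (249°, 26.4 km): east 26.4 sin 249° = -24.65, north 26.4 cos 249° = -9.46
Leg 3 (081°, 14.8 km): east 14.8 sin 81° = 14.62, north 14.8 cos 81° = 2.32
Leg 4 (057°, 99.4 km): east 99.4 sin 57° = 83.36, north 99.4 cos 57° = 54.14
Summing: 44.80 km east, 21.30 km north → (44.80, 21.30).

(44.80, 21.30)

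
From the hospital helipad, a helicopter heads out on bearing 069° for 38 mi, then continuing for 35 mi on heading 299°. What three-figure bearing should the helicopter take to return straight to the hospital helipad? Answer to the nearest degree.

Leg 1 (069°, 38 mi): east 38 sin 69° = 35.48, north 38 cos 69° = 13.62
Leg 2 (299°, 35 mi): east 35 sin 299° = -30.61, north 35 cos 299° = 16.97
Net displacement: 4.86 east, 30.59 north. Direction back to start is (-4.86, -30.59): bearing = atan2(-4.86, -30.59) mod 360° = 189.04° ≈ 189°.

189°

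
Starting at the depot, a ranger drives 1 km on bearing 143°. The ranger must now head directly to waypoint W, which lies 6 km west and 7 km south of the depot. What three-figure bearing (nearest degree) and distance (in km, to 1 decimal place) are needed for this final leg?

Leg 1 (143°, 1 km): east 1 sin 143° = 0.60, north 1 cos 143° = -0.80
Current position: (0.60, -0.80). Target: (-6, -7). Remaining: Δeast = -6.60, Δnorth = -6.20.
Bearing = atan2(-6.60, -6.20) mod 360° = 226.79°; distance = √((-6.60)² + (-6.20)²) = 9.058 km.

227°, 9.1 km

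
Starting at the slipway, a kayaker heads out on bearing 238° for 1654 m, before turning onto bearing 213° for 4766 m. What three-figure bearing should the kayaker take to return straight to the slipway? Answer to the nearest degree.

Leg 1 (238°, 1654 m): east 1654 sin 238° = -1402.67, north 1654 cos 238° = -876.49
Leg 2 (213°, 4766 m): east 4766 sin 213° = -2595.75, north 4766 cos 213° = -3997.10
Net displacement: -3998.42 east, -4873.59 north. Direction back to start is (3998.42, 4873.59): bearing = atan2(3998.42, 4873.59) mod 360° = 39.37° ≈ 039°.

039°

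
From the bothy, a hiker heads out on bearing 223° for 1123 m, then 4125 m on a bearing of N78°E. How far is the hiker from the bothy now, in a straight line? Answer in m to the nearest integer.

Leg 1 (223°, 1123 m): east 1123 sin 223° = -765.88, north 1123 cos 223° = -821.31
Leg 2 (N78°E, 4125 m): east 4125 sin 78° = 4034.86, north 4125 cos 78° = 857.64
Net: 3268.97 east, 36.33 north. Distance = √((3268.97)² + (36.33)²) = 3269.177 m.

3269 m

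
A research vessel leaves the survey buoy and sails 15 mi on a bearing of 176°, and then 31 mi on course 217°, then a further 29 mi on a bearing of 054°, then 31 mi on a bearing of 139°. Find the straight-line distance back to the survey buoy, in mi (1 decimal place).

53.0 mi

Leg 1 (176°, 15 mi): east 15 sin 176° = 1.05, north 15 cos 176° = -14.96
Leg 2 (217°, 31 mi): east 31 sin 217° = -18.66, north 31 cos 217° = -24.76
Leg 3 (054°, 29 mi): east 29 sin 54° = 23.46, north 29 cos 54° = 17.05
Leg 4 (139°, 31 mi): east 31 sin 139° = 20.34, north 31 cos 139° = -23.40
Net: 26.19 east, -46.07 north. Distance = √((26.19)² + (-46.07)²) = 52.995 mi.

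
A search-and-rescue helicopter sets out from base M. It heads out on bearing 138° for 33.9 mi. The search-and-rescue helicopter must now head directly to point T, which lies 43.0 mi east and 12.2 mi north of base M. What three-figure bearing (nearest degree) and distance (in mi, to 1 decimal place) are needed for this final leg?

029°, 42.6 mi

Leg 1 (138°, 33.9 mi): east 33.9 sin 138° = 22.68, north 33.9 cos 138° = -25.19
Current position: (22.68, -25.19). Target: (43.0, 12.2). Remaining: Δeast = 20.32, Δnorth = 37.39.
Bearing = atan2(20.32, 37.39) mod 360° = 28.52°; distance = √((20.32)² + (37.39)²) = 42.555 mi.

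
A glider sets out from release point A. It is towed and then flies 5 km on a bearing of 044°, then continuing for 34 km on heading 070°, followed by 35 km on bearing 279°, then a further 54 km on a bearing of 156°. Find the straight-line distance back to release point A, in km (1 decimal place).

36.6 km

Leg 1 (044°, 5 km): east 5 sin 44° = 3.47, north 5 cos 44° = 3.60
Leg 2 (070°, 34 km): east 34 sin 70° = 31.95, north 34 cos 70° = 11.63
Leg 3 (279°, 35 km): east 35 sin 279° = -34.57, north 35 cos 279° = 5.48
Leg 4 (156°, 54 km): east 54 sin 156° = 21.96, north 54 cos 156° = -49.33
Net: 22.82 east, -28.63 north. Distance = √((22.82)² + (-28.63)²) = 36.611 km.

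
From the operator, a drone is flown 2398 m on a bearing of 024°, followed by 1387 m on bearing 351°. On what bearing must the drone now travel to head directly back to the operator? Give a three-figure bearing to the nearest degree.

Leg 1 (024°, 2398 m): east 2398 sin 24° = 975.35, north 2398 cos 24° = 2190.68
Leg 2 (351°, 1387 m): east 1387 sin 351° = -216.97, north 1387 cos 351° = 1369.92
Net displacement: 758.38 east, 3560.61 north. Direction back to start is (-758.38, -3560.61): bearing = atan2(-758.38, -3560.61) mod 360° = 192.02° ≈ 192°.

192°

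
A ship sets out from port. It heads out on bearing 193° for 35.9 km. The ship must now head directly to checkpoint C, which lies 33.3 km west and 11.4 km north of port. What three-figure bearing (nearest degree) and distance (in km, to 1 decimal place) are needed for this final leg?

Leg 1 (193°, 35.9 km): east 35.9 sin 193° = -8.08, north 35.9 cos 193° = -34.98
Current position: (-8.08, -34.98). Target: (-33.3, 11.4). Remaining: Δeast = -25.22, Δnorth = 46.38.
Bearing = atan2(-25.22, 46.38) mod 360° = 331.46°; distance = √((-25.22)² + (46.38)²) = 52.795 km.

331°, 52.8 km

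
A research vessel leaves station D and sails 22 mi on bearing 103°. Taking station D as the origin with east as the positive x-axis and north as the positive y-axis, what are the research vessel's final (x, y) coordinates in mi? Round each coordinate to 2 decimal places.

(21.44, -4.95)

Leg 1 (103°, 22 mi): east 22 sin 103° = 21.44, north 22 cos 103° = -4.95
Summing: 21.44 mi east, -4.95 mi north → (21.44, -4.95).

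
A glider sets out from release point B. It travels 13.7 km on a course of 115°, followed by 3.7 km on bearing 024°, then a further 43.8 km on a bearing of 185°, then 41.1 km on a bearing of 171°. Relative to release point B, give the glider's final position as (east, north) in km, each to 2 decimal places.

Leg 1 (115°, 13.7 km): east 13.7 sin 115° = 12.42, north 13.7 cos 115° = -5.79
Leg 2 (024°, 3.7 km): east 3.7 sin 24° = 1.50, north 3.7 cos 24° = 3.38
Leg 3 (185°, 43.8 km): east 43.8 sin 185° = -3.82, north 43.8 cos 185° = -43.63
Leg 4 (171°, 41.1 km): east 41.1 sin 171° = 6.43, north 41.1 cos 171° = -40.59
Summing: 16.53 km east, -86.64 km north → (16.53, -86.64).

(16.53, -86.64)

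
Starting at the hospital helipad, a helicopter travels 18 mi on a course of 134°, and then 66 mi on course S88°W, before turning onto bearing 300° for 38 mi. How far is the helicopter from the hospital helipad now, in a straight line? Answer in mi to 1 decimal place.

Leg 1 (134°, 18 mi): east 18 sin 134° = 12.95, north 18 cos 134° = -12.50
Leg 2 (S88°W, 66 mi): east 66 sin 268° = -65.96, north 66 cos 268° = -2.30
Leg 3 (300°, 38 mi): east 38 sin 300° = -32.91, north 38 cos 300° = 19.00
Net: -85.92 east, 4.19 north. Distance = √((-85.92)² + (4.19)²) = 86.023 mi.

86.0 mi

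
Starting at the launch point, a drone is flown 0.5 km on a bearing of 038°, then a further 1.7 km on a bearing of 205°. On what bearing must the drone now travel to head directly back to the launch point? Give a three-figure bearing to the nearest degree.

Leg 1 (038°, 0.5 km): east 0.5 sin 38° = 0.31, north 0.5 cos 38° = 0.39
Leg 2 (205°, 1.7 km): east 1.7 sin 205° = -0.72, north 1.7 cos 205° = -1.54
Net displacement: -0.41 east, -1.15 north. Direction back to start is (0.41, 1.15): bearing = atan2(0.41, 1.15) mod 360° = 19.70° ≈ 020°.

020°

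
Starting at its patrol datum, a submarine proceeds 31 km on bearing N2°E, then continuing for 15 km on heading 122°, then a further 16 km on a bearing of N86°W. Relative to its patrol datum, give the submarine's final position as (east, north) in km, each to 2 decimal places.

(-2.16, 24.15)

Leg 1 (N2°E, 31 km): east 31 sin 2° = 1.08, north 31 cos 2° = 30.98
Leg 2 (122°, 15 km): east 15 sin 122° = 12.72, north 15 cos 122° = -7.95
Leg 3 (N86°W, 16 km): east 16 sin 274° = -15.96, north 16 cos 274° = 1.12
Summing: -2.16 km east, 24.15 km north → (-2.16, 24.15).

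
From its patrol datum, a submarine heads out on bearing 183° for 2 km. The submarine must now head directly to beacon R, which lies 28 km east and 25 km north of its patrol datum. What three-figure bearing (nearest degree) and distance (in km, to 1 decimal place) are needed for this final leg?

Leg 1 (183°, 2 km): east 2 sin 183° = -0.10, north 2 cos 183° = -2.00
Current position: (-0.10, -2.00). Target: (28, 25). Remaining: Δeast = 28.10, Δnorth = 27.00.
Bearing = atan2(28.10, 27.00) mod 360° = 46.15°; distance = √((28.10)² + (27.00)²) = 38.971 km.

046°, 39.0 km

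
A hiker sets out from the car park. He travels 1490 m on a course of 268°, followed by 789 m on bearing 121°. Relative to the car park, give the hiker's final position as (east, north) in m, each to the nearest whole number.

(-813, -458)

Leg 1 (268°, 1490 m): east 1490 sin 268° = -1489.09, north 1490 cos 268° = -52.00
Leg 2 (121°, 789 m): east 789 sin 121° = 676.31, north 789 cos 121° = -406.37
Summing: -812.79 m east, -458.37 m north → (-813, -458).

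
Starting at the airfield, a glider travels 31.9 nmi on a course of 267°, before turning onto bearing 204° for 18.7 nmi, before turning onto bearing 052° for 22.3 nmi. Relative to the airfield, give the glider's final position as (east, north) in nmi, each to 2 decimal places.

Leg 1 (267°, 31.9 nmi): east 31.9 sin 267° = -31.86, north 31.9 cos 267° = -1.67
Leg 2 (204°, 18.7 nmi): east 18.7 sin 204° = -7.61, north 18.7 cos 204° = -17.08
Leg 3 (052°, 22.3 nmi): east 22.3 sin 52° = 17.57, north 22.3 cos 52° = 13.73
Summing: -21.89 nmi east, -5.02 nmi north → (-21.89, -5.02).

(-21.89, -5.02)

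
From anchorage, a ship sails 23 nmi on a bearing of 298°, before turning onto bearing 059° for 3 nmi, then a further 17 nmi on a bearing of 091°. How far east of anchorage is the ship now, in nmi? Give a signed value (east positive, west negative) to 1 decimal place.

-0.7 nmi

Leg 1 (298°, 23 nmi): east 23 sin 298° = -20.31, north 23 cos 298° = 10.80
Leg 2 (059°, 3 nmi): east 3 sin 59° = 2.57, north 3 cos 59° = 1.55
Leg 3 (091°, 17 nmi): east 17 sin 91° = 17.00, north 17 cos 91° = -0.30
Net east component: -0.74 nmi.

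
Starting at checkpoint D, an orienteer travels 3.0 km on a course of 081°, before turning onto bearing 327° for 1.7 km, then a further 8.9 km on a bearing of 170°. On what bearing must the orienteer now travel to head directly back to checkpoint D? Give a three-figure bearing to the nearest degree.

Leg 1 (081°, 3.0 km): east 3.0 sin 81° = 2.96, north 3.0 cos 81° = 0.47
Leg 2 (327°, 1.7 km): east 1.7 sin 327° = -0.93, north 1.7 cos 327° = 1.43
Leg 3 (170°, 8.9 km): east 8.9 sin 170° = 1.55, north 8.9 cos 170° = -8.76
Net displacement: 3.58 east, -6.87 north. Direction back to start is (-3.58, 6.87): bearing = atan2(-3.58, 6.87) mod 360° = 332.46° ≈ 332°.

332°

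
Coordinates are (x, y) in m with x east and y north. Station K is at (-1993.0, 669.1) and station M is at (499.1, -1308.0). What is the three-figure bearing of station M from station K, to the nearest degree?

128°

Δeast = 499.1 − -1993.0 = 2492.10; Δnorth = -1308.0 − 669.1 = -1977.10.
Bearing = atan2(Δeast, Δnorth) mod 360° = 128.43° ≈ 128°.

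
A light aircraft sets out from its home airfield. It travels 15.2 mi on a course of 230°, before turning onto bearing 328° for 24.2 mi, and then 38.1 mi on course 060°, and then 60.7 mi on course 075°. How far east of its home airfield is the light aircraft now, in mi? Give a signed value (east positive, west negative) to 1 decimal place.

67.2 mi

Leg 1 (230°, 15.2 mi): east 15.2 sin 230° = -11.64, north 15.2 cos 230° = -9.77
Leg 2 (328°, 24.2 mi): east 24.2 sin 328° = -12.82, north 24.2 cos 328° = 20.52
Leg 3 (060°, 38.1 mi): east 38.1 sin 60° = 33.00, north 38.1 cos 60° = 19.05
Leg 4 (075°, 60.7 mi): east 60.7 sin 75° = 58.63, north 60.7 cos 75° = 15.71
Net east component: 67.16 mi.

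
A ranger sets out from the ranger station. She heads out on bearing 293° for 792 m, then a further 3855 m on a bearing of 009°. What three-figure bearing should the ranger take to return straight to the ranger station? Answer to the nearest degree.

Leg 1 (293°, 792 m): east 792 sin 293° = -729.04, north 792 cos 293° = 309.46
Leg 2 (009°, 3855 m): east 3855 sin 9° = 603.05, north 3855 cos 9° = 3807.54
Net displacement: -125.98 east, 4117.00 north. Direction back to start is (125.98, -4117.00): bearing = atan2(125.98, -4117.00) mod 360° = 178.25° ≈ 178°.

178°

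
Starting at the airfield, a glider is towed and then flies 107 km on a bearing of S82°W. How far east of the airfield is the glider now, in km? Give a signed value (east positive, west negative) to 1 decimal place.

Leg 1 (S82°W, 107 km): east 107 sin 262° = -105.96, north 107 cos 262° = -14.89
Net east component: -105.96 km.

-106.0 km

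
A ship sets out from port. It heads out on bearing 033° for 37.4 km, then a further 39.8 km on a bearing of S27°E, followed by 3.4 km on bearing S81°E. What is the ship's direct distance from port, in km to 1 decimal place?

42.1 km

Leg 1 (033°, 37.4 km): east 37.4 sin 33° = 20.37, north 37.4 cos 33° = 31.37
Leg 2 (S27°E, 39.8 km): east 39.8 sin 153° = 18.07, north 39.8 cos 153° = -35.46
Leg 3 (S81°E, 3.4 km): east 3.4 sin 99° = 3.36, north 3.4 cos 99° = -0.53
Net: 41.80 east, -4.63 north. Distance = √((41.80)² + (-4.63)²) = 42.052 km.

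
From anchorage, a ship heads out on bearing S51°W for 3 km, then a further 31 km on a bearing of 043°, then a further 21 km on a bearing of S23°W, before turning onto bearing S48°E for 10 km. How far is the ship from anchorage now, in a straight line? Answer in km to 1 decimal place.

18.8 km

Leg 1 (S51°W, 3 km): east 3 sin 231° = -2.33, north 3 cos 231° = -1.89
Leg 2 (043°, 31 km): east 31 sin 43° = 21.14, north 31 cos 43° = 22.67
Leg 3 (S23°W, 21 km): east 21 sin 203° = -8.21, north 21 cos 203° = -19.33
Leg 4 (S48°E, 10 km): east 10 sin 132° = 7.43, north 10 cos 132° = -6.69
Net: 18.04 east, -5.24 north. Distance = √((18.04)² + (-5.24)²) = 18.782 km.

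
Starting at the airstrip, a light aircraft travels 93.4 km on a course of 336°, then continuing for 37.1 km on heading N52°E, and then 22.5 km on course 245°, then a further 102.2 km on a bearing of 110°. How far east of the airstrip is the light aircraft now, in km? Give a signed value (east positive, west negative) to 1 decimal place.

Leg 1 (336°, 93.4 km): east 93.4 sin 336° = -37.99, north 93.4 cos 336° = 85.33
Leg 2 (N52°E, 37.1 km): east 37.1 sin 52° = 29.24, north 37.1 cos 52° = 22.84
Leg 3 (245°, 22.5 km): east 22.5 sin 245° = -20.39, north 22.5 cos 245° = -9.51
Leg 4 (110°, 102.2 km): east 102.2 sin 110° = 96.04, north 102.2 cos 110° = -34.95
Net east component: 66.89 km.

66.9 km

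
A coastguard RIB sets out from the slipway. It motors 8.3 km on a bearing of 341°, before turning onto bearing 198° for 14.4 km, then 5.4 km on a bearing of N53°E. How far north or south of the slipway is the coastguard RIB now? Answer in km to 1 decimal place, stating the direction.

Leg 1 (341°, 8.3 km): east 8.3 sin 341° = -2.70, north 8.3 cos 341° = 7.85
Leg 2 (198°, 14.4 km): east 14.4 sin 198° = -4.45, north 14.4 cos 198° = -13.70
Leg 3 (N53°E, 5.4 km): east 5.4 sin 53° = 4.31, north 5.4 cos 53° = 3.25
Net north component: -2.60 km.

2.6 km south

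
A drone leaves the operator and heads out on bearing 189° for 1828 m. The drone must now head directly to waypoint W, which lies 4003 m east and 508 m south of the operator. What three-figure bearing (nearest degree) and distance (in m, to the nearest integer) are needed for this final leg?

073°, 4481 m

Leg 1 (189°, 1828 m): east 1828 sin 189° = -285.96, north 1828 cos 189° = -1805.49
Current position: (-285.96, -1805.49). Target: (4003, -508). Remaining: Δeast = 4288.96, Δnorth = 1297.49.
Bearing = atan2(4288.96, 1297.49) mod 360° = 73.17°; distance = √((4288.96)² + (1297.49)²) = 4480.925 m.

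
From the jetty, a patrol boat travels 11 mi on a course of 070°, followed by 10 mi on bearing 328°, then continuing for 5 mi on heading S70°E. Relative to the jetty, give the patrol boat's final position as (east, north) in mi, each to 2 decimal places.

Leg 1 (070°, 11 mi): east 11 sin 70° = 10.34, north 11 cos 70° = 3.76
Leg 2 (328°, 10 mi): east 10 sin 328° = -5.30, north 10 cos 328° = 8.48
Leg 3 (S70°E, 5 mi): east 5 sin 110° = 4.70, north 5 cos 110° = -1.71
Summing: 9.74 mi east, 10.53 mi north → (9.74, 10.53).

(9.74, 10.53)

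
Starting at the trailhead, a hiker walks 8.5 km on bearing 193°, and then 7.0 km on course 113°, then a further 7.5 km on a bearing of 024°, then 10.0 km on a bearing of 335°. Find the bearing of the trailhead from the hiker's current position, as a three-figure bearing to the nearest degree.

214°

Leg 1 (193°, 8.5 km): east 8.5 sin 193° = -1.91, north 8.5 cos 193° = -8.28
Leg 2 (113°, 7.0 km): east 7.0 sin 113° = 6.44, north 7.0 cos 113° = -2.74
Leg 3 (024°, 7.5 km): east 7.5 sin 24° = 3.05, north 7.5 cos 24° = 6.85
Leg 4 (335°, 10.0 km): east 10.0 sin 335° = -4.23, north 10.0 cos 335° = 9.06
Net displacement: 3.36 east, 4.90 north. Direction back to start is (-3.36, -4.90): bearing = atan2(-3.36, -4.90) mod 360° = 214.42° ≈ 214°.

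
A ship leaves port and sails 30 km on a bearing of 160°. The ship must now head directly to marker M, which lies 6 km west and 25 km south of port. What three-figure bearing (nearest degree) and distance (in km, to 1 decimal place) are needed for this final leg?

Leg 1 (160°, 30 km): east 30 sin 160° = 10.26, north 30 cos 160° = -28.19
Current position: (10.26, -28.19). Target: (-6, -25). Remaining: Δeast = -16.26, Δnorth = 3.19.
Bearing = atan2(-16.26, 3.19) mod 360° = 281.10°; distance = √((-16.26)² + (3.19)²) = 16.571 km.

281°, 16.6 km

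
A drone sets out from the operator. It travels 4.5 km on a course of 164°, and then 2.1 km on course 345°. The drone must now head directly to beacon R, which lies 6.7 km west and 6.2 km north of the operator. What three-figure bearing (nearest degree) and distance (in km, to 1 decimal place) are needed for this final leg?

319°, 11.3 km

Leg 1 (164°, 4.5 km): east 4.5 sin 164° = 1.24, north 4.5 cos 164° = -4.33
Leg 2 (345°, 2.1 km): east 2.1 sin 345° = -0.54, north 2.1 cos 345° = 2.03
Current position: (0.70, -2.30). Target: (-6.7, 6.2). Remaining: Δeast = -7.40, Δnorth = 8.50.
Bearing = atan2(-7.40, 8.50) mod 360° = 318.96°; distance = √((-7.40)² + (8.50)²) = 11.266 km.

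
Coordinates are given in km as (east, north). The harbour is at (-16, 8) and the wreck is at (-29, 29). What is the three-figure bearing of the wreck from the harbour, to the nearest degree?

328°

Δeast = -29 − -16 = -13.00; Δnorth = 29 − 8 = 21.00.
Bearing = atan2(Δeast, Δnorth) mod 360° = 328.24° ≈ 328°.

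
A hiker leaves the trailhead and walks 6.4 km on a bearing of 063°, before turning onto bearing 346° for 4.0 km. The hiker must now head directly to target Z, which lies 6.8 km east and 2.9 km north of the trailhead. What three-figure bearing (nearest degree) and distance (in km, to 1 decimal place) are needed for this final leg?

Leg 1 (063°, 6.4 km): east 6.4 sin 63° = 5.70, north 6.4 cos 63° = 2.91
Leg 2 (346°, 4.0 km): east 4.0 sin 346° = -0.97, north 4.0 cos 346° = 3.88
Current position: (4.73, 6.79). Target: (6.8, 2.9). Remaining: Δeast = 2.07, Δnorth = -3.89.
Bearing = atan2(2.07, -3.89) mod 360° = 152.02°; distance = √((2.07)² + (-3.89)²) = 4.401 km.

152°, 4.4 km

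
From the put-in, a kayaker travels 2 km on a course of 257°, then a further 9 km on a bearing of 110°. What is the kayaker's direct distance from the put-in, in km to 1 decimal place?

7.4 km

Leg 1 (257°, 2 km): east 2 sin 257° = -1.95, north 2 cos 257° = -0.45
Leg 2 (110°, 9 km): east 9 sin 110° = 8.46, north 9 cos 110° = -3.08
Net: 6.51 east, -3.53 north. Distance = √((6.51)² + (-3.53)²) = 7.403 km.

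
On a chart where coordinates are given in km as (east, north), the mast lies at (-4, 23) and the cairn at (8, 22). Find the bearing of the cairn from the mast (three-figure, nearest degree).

Δeast = 8 − -4 = 12.00; Δnorth = 22 − 23 = -1.00.
Bearing = atan2(Δeast, Δnorth) mod 360° = 94.76° ≈ 095°.

095°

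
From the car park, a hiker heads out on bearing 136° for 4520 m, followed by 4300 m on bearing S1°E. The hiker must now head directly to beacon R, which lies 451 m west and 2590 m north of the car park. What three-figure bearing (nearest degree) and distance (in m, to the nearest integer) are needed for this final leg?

Leg 1 (136°, 4520 m): east 4520 sin 136° = 3139.86, north 4520 cos 136° = -3251.42
Leg 2 (S1°E, 4300 m): east 4300 sin 179° = 75.05, north 4300 cos 179° = -4299.35
Current position: (3214.90, -7550.76). Target: (-451, 2590). Remaining: Δeast = -3665.90, Δnorth = 10140.76.
Bearing = atan2(-3665.90, 10140.76) mod 360° = 340.12°; distance = √((-3665.90)² + (10140.76)²) = 10783.036 m.

340°, 10783 m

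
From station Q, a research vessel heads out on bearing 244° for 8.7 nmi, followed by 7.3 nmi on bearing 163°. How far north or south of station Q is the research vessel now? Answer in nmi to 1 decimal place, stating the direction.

Leg 1 (244°, 8.7 nmi): east 8.7 sin 244° = -7.82, north 8.7 cos 244° = -3.81
Leg 2 (163°, 7.3 nmi): east 7.3 sin 163° = 2.13, north 7.3 cos 163° = -6.98
Net north component: -10.79 nmi.

10.8 nmi south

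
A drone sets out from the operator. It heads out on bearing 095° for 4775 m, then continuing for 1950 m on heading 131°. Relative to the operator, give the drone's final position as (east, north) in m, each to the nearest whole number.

(6229, -1695)

Leg 1 (095°, 4775 m): east 4775 sin 95° = 4756.83, north 4775 cos 95° = -416.17
Leg 2 (131°, 1950 m): east 1950 sin 131° = 1471.68, north 1950 cos 131° = -1279.32
Summing: 6228.51 m east, -1695.48 m north → (6229, -1695).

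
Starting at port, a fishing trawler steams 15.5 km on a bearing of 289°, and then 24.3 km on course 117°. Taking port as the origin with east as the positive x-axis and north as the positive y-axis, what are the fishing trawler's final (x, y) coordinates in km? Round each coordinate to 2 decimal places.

(7.00, -5.99)

Leg 1 (289°, 15.5 km): east 15.5 sin 289° = -14.66, north 15.5 cos 289° = 5.05
Leg 2 (117°, 24.3 km): east 24.3 sin 117° = 21.65, north 24.3 cos 117° = -11.03
Summing: 7.00 km east, -5.99 km north → (7.00, -5.99).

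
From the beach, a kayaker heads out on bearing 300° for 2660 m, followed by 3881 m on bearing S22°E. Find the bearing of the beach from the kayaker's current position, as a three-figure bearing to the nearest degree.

Leg 1 (300°, 2660 m): east 2660 sin 300° = -2303.63, north 2660 cos 300° = 1330.00
Leg 2 (S22°E, 3881 m): east 3881 sin 158° = 1453.85, north 3881 cos 158° = -3598.40
Net displacement: -849.78 east, -2268.40 north. Direction back to start is (849.78, 2268.40): bearing = atan2(849.78, 2268.40) mod 360° = 20.54° ≈ 021°.

021°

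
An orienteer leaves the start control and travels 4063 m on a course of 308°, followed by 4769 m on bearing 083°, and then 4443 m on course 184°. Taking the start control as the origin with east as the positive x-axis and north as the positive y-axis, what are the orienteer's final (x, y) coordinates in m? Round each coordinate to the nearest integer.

(1222, -1350)

Leg 1 (308°, 4063 m): east 4063 sin 308° = -3201.69, north 4063 cos 308° = 2501.43
Leg 2 (083°, 4769 m): east 4769 sin 83° = 4733.45, north 4769 cos 83° = 581.19
Leg 3 (184°, 4443 m): east 4443 sin 184° = -309.93, north 4443 cos 184° = -4432.18
Summing: 1221.84 m east, -1349.55 m north → (1222, -1350).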